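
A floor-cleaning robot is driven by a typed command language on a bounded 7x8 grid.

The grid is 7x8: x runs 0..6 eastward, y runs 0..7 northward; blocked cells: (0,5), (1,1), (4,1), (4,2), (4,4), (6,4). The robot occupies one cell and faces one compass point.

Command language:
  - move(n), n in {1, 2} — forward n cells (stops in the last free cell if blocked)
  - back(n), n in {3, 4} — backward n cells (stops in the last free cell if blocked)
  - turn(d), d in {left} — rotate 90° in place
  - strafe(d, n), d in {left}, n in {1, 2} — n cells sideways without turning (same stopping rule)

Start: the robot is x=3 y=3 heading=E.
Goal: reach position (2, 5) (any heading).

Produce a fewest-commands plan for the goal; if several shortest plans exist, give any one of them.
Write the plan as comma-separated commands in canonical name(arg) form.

t0: x=3 y=3 heading=E
t=1 strafe(left, 2) ⇒ x=3 y=5 heading=E
t=2 back(3) ⇒ x=1 y=5 heading=E
t=3 move(1) ⇒ x=2 y=5 heading=E
no 2-step plan works, so 3 is optimal.

strafe(left, 2), back(3), move(1)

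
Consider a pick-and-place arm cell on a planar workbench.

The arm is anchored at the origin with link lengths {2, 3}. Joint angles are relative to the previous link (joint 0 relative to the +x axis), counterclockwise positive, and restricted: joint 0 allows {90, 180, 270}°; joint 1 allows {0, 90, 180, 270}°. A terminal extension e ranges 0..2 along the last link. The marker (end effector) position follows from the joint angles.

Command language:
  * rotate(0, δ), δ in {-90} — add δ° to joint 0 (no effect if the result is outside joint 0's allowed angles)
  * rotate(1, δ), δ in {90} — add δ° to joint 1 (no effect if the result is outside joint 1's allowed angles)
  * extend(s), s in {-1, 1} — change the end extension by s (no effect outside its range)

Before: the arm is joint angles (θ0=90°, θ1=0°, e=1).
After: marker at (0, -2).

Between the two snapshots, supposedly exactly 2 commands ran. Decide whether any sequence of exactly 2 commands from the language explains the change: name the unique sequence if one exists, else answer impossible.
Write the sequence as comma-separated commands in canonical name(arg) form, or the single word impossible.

begin: joint angles (θ0=90°, θ1=0°, e=1)
step 1 (rotate(1, 90)): joint angles (θ0=90°, θ1=90°, e=1)
step 2 (rotate(1, 90)): joint angles (θ0=90°, θ1=180°, e=1)
no rival 2-sequence matches.

rotate(1, 90), rotate(1, 90)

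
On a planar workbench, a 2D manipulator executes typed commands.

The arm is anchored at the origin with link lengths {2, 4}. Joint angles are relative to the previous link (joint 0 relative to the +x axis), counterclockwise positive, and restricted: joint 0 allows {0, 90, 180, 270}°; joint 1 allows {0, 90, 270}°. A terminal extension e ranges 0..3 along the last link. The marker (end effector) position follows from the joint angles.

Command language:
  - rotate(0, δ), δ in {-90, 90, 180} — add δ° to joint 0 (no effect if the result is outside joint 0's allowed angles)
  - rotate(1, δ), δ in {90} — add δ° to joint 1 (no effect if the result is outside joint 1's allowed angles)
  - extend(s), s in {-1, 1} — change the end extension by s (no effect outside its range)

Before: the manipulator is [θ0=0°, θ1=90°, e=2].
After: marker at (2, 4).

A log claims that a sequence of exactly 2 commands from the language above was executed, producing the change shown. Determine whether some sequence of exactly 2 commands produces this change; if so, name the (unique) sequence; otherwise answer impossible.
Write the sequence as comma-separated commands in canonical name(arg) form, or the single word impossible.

extend(-1), extend(-1)

from: [θ0=0°, θ1=90°, e=2]
step 1 (extend(-1)): [θ0=0°, θ1=90°, e=1]
step 2 (extend(-1)): [θ0=0°, θ1=90°, e=0]
no other 2-command option fits: unique.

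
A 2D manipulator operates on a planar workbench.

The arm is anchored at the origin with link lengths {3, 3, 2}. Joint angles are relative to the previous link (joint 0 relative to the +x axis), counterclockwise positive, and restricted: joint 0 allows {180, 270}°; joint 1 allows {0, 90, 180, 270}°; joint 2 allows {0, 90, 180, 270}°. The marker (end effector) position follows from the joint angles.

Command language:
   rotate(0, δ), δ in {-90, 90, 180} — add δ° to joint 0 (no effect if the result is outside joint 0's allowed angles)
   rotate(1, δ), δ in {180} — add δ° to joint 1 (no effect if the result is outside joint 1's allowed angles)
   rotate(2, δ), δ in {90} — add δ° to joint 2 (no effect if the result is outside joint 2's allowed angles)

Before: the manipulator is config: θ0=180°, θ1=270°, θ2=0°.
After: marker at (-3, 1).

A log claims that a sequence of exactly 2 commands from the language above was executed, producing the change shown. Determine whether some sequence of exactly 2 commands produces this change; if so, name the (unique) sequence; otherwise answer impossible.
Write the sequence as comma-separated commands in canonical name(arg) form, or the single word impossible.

rotate(2, 90), rotate(2, 90)

begin: config: θ0=180°, θ1=270°, θ2=0°
[1] after rotate(2, 90): config: θ0=180°, θ1=270°, θ2=90°
[2] after rotate(2, 90): config: θ0=180°, θ1=270°, θ2=180°
no rival 2-sequence matches.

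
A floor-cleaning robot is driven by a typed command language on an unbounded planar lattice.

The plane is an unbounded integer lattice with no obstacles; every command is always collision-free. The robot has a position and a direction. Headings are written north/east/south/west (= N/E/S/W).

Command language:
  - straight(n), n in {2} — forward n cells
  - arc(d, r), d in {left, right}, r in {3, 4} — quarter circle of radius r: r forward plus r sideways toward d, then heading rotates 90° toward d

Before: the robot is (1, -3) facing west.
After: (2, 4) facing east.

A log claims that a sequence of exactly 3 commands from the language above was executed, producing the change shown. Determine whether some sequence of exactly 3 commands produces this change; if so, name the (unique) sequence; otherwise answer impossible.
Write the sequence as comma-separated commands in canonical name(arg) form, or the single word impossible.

arc(right, 4), arc(right, 3), straight(2)

key: cell and facing (now E) both changed — the 3 commands mix motion and turning
from: (1, -3) facing west
step 1 (arc(right, 4)): (-3, 1) facing north
step 2 (arc(right, 3)): (0, 4) facing east
step 3 (straight(2)): (2, 4) facing east
no rival 3-sequence matches.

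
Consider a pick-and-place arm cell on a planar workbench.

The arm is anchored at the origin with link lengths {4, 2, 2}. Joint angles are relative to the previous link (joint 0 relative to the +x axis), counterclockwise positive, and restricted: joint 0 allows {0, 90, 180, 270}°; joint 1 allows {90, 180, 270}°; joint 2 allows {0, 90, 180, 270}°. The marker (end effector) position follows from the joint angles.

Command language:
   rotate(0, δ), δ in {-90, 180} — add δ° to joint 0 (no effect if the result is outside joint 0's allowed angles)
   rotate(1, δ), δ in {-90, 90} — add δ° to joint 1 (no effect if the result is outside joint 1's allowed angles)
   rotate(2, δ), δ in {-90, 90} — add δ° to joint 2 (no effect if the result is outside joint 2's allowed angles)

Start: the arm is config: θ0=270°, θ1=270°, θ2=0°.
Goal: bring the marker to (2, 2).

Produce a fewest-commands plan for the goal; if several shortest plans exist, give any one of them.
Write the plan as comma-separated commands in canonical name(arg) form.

t0: config: θ0=270°, θ1=270°, θ2=0°
t=1 rotate(2, -90) ⇒ config: θ0=270°, θ1=270°, θ2=270°
t=2 rotate(0, 180) ⇒ config: θ0=90°, θ1=270°, θ2=270°
minimal: 2 command(s), checked below 2.

rotate(2, -90), rotate(0, 180)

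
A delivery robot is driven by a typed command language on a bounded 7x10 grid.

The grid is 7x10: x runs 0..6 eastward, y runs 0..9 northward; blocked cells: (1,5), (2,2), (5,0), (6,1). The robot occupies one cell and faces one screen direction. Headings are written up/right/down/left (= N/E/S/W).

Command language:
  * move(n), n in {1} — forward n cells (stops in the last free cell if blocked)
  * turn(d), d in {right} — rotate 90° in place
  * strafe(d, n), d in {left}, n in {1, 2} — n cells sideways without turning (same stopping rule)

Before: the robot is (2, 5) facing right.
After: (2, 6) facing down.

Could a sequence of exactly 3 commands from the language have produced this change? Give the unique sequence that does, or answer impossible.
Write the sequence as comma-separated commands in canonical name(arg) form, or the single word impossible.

strafe(left, 2), turn(right), move(1)

key: running move(1) before strafe(left, 2) would end elsewhere — order is forced
initial: (2, 5) facing right
step 1 (strafe(left, 2)): (2, 7) facing right
step 2 (turn(right)): (2, 7) facing down
step 3 (move(1)): (2, 6) facing down
all 64 alternatives checked — unique.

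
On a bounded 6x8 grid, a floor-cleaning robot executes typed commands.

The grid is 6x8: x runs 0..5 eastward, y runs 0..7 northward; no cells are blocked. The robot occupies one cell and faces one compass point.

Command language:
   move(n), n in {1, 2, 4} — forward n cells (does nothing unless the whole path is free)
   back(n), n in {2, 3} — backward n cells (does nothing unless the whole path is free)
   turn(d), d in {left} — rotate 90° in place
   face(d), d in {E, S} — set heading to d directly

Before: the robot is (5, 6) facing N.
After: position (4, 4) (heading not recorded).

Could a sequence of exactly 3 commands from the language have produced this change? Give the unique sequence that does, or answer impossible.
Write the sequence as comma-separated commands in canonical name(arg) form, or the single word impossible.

key: running move(1) before back(2) would end elsewhere — order is forced
start: (5, 6) facing N
[1] after back(2): (5, 4) facing N
[2] after turn(left): (5, 4) facing W
[3] after move(1): (4, 4) facing W
uniquely the one of 512 3-step routes that fits.

back(2), turn(left), move(1)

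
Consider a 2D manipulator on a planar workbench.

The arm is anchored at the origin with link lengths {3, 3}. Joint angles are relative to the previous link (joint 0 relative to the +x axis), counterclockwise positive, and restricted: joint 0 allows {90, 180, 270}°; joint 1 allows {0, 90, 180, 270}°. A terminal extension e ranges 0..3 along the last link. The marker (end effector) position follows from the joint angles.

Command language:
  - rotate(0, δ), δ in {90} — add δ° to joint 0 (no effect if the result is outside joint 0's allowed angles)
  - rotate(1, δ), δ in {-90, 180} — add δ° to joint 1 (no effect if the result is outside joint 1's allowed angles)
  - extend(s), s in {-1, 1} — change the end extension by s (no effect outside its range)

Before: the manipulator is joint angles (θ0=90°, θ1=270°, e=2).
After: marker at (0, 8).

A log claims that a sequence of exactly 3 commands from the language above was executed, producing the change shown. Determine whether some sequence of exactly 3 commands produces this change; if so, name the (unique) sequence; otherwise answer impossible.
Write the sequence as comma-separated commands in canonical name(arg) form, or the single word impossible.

rotate(1, -90), rotate(1, -90), rotate(1, -90)

from: joint angles (θ0=90°, θ1=270°, e=2)
1. rotate(1, -90) → joint angles (θ0=90°, θ1=180°, e=2)
2. rotate(1, -90) → joint angles (θ0=90°, θ1=90°, e=2)
3. rotate(1, -90) → joint angles (θ0=90°, θ1=0°, e=2)
no rival 3-sequence matches.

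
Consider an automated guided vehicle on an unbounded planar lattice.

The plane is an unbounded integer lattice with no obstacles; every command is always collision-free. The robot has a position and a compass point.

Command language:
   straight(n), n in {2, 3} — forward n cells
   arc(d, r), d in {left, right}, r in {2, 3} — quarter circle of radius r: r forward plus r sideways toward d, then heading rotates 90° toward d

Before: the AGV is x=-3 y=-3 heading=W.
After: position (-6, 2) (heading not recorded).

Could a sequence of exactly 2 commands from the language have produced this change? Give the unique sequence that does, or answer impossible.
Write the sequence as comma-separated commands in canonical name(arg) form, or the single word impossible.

key: order matters: swapping arc(right, 3) and straight(2) lands elsewhere
from: x=-3 y=-3 heading=W
[1] after arc(right, 3): x=-6 y=0 heading=N
[2] after straight(2): x=-6 y=2 heading=N
no rival 2-sequence matches.

arc(right, 3), straight(2)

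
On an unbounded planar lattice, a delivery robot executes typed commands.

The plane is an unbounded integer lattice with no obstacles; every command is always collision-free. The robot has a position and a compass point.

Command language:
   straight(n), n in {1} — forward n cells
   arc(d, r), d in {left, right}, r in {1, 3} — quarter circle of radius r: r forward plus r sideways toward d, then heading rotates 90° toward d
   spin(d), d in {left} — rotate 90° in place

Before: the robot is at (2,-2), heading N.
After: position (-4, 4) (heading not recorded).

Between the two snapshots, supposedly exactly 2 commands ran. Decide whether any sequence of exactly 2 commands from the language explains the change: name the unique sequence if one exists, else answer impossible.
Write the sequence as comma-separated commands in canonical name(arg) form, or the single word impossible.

key: order matters: swapping arc(left, 3) and arc(right, 3) lands elsewhere
initial: at (2,-2), heading N
[1] after arc(left, 3): at (-1,1), heading W
[2] after arc(right, 3): at (-4,4), heading N
no other 2-command option fits: unique.

arc(left, 3), arc(right, 3)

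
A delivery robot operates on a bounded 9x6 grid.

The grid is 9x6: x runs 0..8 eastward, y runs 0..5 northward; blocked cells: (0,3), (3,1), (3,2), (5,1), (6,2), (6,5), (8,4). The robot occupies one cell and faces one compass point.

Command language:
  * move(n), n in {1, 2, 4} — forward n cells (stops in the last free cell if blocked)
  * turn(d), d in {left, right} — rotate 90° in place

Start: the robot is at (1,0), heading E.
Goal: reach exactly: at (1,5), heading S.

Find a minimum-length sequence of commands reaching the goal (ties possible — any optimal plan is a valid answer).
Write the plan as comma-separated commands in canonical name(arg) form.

turn(left), move(2), move(4), turn(right), turn(right)

t0: at (1,0), heading E
[1] after turn(left): at (1,0), heading N
[2] after move(2): at (1,2), heading N
[3] after move(4): at (1,5), heading N
[4] after turn(right): at (1,5), heading E
[5] after turn(right): at (1,5), heading S
nothing shorter than 5 reaches the goal.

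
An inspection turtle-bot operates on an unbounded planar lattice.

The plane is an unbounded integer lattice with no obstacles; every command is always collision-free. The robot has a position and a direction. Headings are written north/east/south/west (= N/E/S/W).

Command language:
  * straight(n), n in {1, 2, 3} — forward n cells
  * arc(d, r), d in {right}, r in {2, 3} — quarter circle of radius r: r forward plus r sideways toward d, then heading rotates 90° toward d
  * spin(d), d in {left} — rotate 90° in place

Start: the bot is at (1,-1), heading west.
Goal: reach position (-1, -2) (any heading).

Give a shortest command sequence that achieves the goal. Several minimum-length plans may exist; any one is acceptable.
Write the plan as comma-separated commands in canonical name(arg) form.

t0: at (1,-1), heading west
step 1 (straight(2)): at (-1,-1), heading west
step 2 (spin(left)): at (-1,-1), heading south
step 3 (straight(1)): at (-1,-2), heading south
no 2-step plan works, so 3 is optimal.

straight(2), spin(left), straight(1)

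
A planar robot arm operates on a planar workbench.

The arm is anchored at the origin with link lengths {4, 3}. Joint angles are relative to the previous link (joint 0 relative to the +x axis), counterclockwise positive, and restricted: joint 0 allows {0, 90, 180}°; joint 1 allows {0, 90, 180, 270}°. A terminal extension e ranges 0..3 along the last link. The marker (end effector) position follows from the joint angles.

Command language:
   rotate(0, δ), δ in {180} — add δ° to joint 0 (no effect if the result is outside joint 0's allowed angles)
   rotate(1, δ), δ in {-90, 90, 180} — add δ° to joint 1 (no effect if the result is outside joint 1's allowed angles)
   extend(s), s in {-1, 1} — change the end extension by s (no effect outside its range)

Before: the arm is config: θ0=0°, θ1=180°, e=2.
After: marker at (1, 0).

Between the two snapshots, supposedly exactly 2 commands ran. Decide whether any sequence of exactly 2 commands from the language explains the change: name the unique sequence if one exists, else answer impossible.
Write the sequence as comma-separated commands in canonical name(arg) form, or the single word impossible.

extend(-1), extend(-1)

t0: config: θ0=0°, θ1=180°, e=2
step 1 (extend(-1)): config: θ0=0°, θ1=180°, e=1
step 2 (extend(-1)): config: θ0=0°, θ1=180°, e=0
all 36 alternatives checked — unique.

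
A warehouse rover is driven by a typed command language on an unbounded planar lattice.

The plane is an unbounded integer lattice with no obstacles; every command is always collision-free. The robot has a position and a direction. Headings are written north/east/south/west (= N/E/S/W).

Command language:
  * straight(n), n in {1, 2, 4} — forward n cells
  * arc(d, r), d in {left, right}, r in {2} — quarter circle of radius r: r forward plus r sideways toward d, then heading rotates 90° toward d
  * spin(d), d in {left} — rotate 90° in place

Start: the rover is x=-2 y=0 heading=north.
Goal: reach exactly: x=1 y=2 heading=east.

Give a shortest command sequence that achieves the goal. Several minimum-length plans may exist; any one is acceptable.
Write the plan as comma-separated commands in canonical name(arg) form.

arc(right, 2), straight(1)

initial: x=-2 y=0 heading=north
1. arc(right, 2) → x=0 y=2 heading=east
2. straight(1) → x=1 y=2 heading=east
no 1-step plan works, so 2 is optimal.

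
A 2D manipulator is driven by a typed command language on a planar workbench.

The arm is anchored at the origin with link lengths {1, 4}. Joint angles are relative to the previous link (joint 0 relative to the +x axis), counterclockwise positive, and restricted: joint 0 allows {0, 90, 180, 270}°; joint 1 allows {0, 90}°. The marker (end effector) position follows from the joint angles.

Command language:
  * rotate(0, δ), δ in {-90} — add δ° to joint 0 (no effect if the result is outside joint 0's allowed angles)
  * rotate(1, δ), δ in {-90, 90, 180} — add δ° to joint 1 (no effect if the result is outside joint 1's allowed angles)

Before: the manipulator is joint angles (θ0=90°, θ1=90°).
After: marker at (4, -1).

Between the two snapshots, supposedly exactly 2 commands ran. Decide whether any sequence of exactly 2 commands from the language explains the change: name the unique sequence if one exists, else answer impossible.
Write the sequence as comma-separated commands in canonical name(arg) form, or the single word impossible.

rotate(0, -90), rotate(0, -90)

from: joint angles (θ0=90°, θ1=90°)
step 1 (rotate(0, -90)): joint angles (θ0=0°, θ1=90°)
step 2 (rotate(0, -90)): joint angles (θ0=270°, θ1=90°)
no rival 2-sequence matches.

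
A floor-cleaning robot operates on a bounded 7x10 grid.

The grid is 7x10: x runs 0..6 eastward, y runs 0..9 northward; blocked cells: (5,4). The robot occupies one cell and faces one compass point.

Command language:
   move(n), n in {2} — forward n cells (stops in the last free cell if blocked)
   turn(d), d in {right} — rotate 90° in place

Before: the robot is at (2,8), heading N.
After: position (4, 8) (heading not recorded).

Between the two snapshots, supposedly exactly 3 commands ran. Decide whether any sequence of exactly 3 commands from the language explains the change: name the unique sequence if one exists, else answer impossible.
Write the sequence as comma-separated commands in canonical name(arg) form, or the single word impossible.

turn(right), move(2), turn(right)

t0: at (2,8), heading N
t=1 turn(right) ⇒ at (2,8), heading E
t=2 move(2) ⇒ at (4,8), heading E
t=3 turn(right) ⇒ at (4,8), heading S
uniquely the one of 8 3-step routes that fits.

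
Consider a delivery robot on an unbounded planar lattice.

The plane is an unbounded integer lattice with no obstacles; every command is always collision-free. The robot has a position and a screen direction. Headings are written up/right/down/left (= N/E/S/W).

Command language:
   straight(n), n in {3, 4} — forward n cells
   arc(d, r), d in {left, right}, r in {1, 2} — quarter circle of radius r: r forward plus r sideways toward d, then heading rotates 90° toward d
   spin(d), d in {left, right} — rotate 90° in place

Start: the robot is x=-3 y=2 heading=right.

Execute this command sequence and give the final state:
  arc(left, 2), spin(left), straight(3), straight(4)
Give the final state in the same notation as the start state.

x=-8 y=4 heading=left

t0: x=-3 y=2 heading=right
[1] after arc(left, 2): x=-1 y=4 heading=up
[2] after spin(left): x=-1 y=4 heading=left
[3] after straight(3): x=-4 y=4 heading=left
[4] after straight(4): x=-8 y=4 heading=left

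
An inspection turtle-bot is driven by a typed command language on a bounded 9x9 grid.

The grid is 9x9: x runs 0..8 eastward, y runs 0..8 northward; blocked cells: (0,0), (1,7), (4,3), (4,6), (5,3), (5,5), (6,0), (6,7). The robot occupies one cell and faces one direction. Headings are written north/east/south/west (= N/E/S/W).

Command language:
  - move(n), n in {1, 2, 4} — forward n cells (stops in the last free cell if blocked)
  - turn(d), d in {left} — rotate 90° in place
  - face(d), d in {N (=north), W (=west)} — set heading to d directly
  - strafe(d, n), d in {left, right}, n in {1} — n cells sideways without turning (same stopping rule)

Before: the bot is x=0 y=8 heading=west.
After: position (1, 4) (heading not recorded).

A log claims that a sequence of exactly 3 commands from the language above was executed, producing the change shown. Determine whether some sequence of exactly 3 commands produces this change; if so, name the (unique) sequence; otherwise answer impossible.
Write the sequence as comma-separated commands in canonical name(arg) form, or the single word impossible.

key: order matters: swapping turn(left) and strafe(left, 1) lands elsewhere
start: x=0 y=8 heading=west
t=1 turn(left) ⇒ x=0 y=8 heading=south
t=2 move(4) ⇒ x=0 y=4 heading=south
t=3 strafe(left, 1) ⇒ x=1 y=4 heading=south
no rival 3-sequence matches.

turn(left), move(4), strafe(left, 1)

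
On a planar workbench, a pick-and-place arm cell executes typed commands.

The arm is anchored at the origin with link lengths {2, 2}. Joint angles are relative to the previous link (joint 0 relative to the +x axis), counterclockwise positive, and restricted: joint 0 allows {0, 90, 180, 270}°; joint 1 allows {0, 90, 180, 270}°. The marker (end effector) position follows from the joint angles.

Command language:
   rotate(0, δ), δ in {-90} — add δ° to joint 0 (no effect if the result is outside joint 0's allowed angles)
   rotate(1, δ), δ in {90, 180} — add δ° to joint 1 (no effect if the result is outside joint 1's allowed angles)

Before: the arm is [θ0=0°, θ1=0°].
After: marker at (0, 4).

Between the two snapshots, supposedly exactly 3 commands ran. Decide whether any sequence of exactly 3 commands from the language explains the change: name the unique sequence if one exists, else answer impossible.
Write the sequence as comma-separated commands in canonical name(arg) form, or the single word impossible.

rotate(0, -90), rotate(0, -90), rotate(0, -90)

from: [θ0=0°, θ1=0°]
[1] after rotate(0, -90): [θ0=270°, θ1=0°]
[2] after rotate(0, -90): [θ0=180°, θ1=0°]
[3] after rotate(0, -90): [θ0=90°, θ1=0°]
all 27 alternatives checked — unique.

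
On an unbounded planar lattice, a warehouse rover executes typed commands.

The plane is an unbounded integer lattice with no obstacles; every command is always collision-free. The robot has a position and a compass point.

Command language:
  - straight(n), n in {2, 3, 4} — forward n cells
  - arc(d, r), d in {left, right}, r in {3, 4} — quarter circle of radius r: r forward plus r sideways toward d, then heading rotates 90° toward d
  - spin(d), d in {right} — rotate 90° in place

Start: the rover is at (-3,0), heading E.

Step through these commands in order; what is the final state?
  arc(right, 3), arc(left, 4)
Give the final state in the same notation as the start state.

at (4,-7), heading E

initial: at (-3,0), heading E
1. arc(right, 3) → at (0,-3), heading S
2. arc(left, 4) → at (4,-7), heading E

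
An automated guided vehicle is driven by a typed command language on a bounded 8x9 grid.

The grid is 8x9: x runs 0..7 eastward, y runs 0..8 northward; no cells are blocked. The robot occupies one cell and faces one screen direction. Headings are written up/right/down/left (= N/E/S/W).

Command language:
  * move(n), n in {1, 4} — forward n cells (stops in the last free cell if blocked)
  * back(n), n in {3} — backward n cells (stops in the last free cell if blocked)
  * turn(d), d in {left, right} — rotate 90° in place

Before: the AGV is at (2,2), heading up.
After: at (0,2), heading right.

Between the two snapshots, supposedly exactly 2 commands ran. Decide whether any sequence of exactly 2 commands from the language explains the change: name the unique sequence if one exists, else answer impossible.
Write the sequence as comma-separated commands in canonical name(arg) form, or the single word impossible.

key: back(3) runs into the grid edge before its full distance
start: at (2,2), heading up
[1] after turn(right): at (2,2), heading right
[2] after back(3): at (0,2), heading right
uniquely the one of 25 2-step routes that fits.

turn(right), back(3)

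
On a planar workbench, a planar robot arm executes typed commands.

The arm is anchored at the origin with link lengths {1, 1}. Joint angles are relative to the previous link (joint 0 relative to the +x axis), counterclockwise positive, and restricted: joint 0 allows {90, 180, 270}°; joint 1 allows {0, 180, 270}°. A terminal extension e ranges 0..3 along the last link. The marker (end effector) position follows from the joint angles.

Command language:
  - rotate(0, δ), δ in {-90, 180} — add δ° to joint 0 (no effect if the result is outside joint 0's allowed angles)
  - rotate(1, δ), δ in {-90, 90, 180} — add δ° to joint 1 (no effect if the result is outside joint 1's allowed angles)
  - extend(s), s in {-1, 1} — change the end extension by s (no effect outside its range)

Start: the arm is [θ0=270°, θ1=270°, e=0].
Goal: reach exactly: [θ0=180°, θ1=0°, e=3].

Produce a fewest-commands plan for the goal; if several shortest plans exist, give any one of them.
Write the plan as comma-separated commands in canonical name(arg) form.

from: [θ0=270°, θ1=270°, e=0]
[1] after rotate(1, 90): [θ0=270°, θ1=0°, e=0]
[2] after extend(1): [θ0=270°, θ1=0°, e=1]
[3] after extend(1): [θ0=270°, θ1=0°, e=2]
[4] after extend(1): [θ0=270°, θ1=0°, e=3]
[5] after rotate(0, -90): [θ0=180°, θ1=0°, e=3]
nothing shorter than 5 reaches the goal.

rotate(1, 90), extend(1), extend(1), extend(1), rotate(0, -90)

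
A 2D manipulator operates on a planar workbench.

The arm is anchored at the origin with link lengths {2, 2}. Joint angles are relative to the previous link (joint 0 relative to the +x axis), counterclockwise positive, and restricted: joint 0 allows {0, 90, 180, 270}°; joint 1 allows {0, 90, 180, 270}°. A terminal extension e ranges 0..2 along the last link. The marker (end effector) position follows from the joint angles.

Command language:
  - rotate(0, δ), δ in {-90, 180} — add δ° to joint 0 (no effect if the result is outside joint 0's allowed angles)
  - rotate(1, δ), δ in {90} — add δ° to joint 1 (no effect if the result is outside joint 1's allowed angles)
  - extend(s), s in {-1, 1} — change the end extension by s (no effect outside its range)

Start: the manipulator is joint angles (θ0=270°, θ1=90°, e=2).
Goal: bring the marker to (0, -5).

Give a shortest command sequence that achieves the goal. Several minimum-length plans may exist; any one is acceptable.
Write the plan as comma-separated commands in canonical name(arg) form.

begin: joint angles (θ0=270°, θ1=90°, e=2)
step 1 (rotate(1, 90)): joint angles (θ0=270°, θ1=180°, e=2)
step 2 (rotate(1, 90)): joint angles (θ0=270°, θ1=270°, e=2)
step 3 (rotate(1, 90)): joint angles (θ0=270°, θ1=0°, e=2)
step 4 (extend(-1)): joint angles (θ0=270°, θ1=0°, e=1)
minimal: 4 command(s), checked below 4.

rotate(1, 90), rotate(1, 90), rotate(1, 90), extend(-1)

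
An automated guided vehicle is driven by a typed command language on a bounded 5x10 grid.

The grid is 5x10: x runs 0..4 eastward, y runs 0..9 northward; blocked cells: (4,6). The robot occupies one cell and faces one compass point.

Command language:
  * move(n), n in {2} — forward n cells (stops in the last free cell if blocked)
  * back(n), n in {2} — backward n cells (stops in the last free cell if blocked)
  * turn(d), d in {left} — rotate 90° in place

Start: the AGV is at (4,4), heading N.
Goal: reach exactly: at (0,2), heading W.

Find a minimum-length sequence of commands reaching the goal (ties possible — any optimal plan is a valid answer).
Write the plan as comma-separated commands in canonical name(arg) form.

begin: at (4,4), heading N
step 1 (back(2)): at (4,2), heading N
step 2 (turn(left)): at (4,2), heading W
step 3 (move(2)): at (2,2), heading W
step 4 (move(2)): at (0,2), heading W
minimal: 4 command(s), checked below 4.

back(2), turn(left), move(2), move(2)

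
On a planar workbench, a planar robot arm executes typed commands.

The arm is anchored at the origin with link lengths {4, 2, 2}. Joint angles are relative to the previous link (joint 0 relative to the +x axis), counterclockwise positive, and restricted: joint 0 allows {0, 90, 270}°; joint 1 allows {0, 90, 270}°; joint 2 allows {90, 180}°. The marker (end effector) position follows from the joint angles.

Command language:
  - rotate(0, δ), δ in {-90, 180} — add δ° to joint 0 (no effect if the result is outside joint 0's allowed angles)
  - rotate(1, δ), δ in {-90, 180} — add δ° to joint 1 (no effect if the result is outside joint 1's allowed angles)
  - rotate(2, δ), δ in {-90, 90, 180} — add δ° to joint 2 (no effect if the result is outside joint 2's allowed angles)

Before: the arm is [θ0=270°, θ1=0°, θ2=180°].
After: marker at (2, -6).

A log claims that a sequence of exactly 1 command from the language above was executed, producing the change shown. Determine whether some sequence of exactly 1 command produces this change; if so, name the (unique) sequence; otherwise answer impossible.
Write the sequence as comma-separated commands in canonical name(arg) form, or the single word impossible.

start: [θ0=270°, θ1=0°, θ2=180°]
step 1 (rotate(2, -90)): [θ0=270°, θ1=0°, θ2=90°]
uniquely the one of 7 1-step routes that fits.

rotate(2, -90)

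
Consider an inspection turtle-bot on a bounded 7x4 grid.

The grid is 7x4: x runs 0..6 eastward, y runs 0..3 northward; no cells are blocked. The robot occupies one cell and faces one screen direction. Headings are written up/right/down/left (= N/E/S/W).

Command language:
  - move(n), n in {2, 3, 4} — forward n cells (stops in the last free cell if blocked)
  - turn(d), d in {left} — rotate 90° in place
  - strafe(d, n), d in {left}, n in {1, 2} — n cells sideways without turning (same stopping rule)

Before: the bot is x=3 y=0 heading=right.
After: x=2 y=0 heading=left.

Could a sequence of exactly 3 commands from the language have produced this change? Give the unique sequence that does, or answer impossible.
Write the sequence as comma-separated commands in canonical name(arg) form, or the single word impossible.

turn(left), strafe(left, 1), turn(left)

key: cell and facing (now W) both changed — the 3 commands mix motion and turning
t0: x=3 y=0 heading=right
1. turn(left) → x=3 y=0 heading=up
2. strafe(left, 1) → x=2 y=0 heading=up
3. turn(left) → x=2 y=0 heading=left
all 216 alternatives checked — unique.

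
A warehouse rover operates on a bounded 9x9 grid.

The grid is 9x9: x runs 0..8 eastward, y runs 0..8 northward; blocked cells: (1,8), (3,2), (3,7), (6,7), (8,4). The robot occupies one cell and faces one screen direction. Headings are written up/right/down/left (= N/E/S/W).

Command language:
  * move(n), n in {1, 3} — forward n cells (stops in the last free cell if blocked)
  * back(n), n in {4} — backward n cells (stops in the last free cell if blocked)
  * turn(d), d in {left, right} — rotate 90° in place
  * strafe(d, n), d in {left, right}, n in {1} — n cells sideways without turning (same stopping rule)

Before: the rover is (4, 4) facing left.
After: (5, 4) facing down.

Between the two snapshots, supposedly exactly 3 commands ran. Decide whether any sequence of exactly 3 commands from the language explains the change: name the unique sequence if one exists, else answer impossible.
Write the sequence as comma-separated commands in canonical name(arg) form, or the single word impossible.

move(3), back(4), turn(left)

key: running turn(left) before move(3) would end elsewhere — order is forced
start: (4, 4) facing left
step 1 (move(3)): (1, 4) facing left
step 2 (back(4)): (5, 4) facing left
step 3 (turn(left)): (5, 4) facing down
no rival 3-sequence matches.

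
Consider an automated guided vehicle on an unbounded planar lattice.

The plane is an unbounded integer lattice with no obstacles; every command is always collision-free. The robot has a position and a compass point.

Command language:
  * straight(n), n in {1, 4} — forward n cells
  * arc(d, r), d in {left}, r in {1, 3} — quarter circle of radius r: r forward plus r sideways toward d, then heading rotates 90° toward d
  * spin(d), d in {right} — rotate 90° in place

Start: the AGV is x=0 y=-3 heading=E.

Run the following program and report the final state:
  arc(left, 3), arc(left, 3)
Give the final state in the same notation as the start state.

x=0 y=3 heading=W

initial: x=0 y=-3 heading=E
step 1 (arc(left, 3)): x=3 y=0 heading=N
step 2 (arc(left, 3)): x=0 y=3 heading=W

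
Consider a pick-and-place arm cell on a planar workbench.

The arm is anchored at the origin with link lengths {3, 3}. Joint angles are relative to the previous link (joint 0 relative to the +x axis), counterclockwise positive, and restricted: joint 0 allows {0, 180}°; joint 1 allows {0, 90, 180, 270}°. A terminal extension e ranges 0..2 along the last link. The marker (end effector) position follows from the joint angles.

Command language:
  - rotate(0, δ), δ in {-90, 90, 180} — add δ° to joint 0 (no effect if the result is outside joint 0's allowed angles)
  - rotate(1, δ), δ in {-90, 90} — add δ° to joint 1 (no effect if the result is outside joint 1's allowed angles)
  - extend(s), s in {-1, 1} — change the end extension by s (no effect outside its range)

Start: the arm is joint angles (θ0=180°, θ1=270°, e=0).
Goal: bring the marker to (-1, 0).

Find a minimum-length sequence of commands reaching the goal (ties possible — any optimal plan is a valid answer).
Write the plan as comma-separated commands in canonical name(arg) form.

start: joint angles (θ0=180°, θ1=270°, e=0)
[1] after extend(1): joint angles (θ0=180°, θ1=270°, e=1)
[2] after rotate(0, 180): joint angles (θ0=0°, θ1=270°, e=1)
[3] after rotate(1, -90): joint angles (θ0=0°, θ1=180°, e=1)
nothing shorter than 3 reaches the goal.

extend(1), rotate(0, 180), rotate(1, -90)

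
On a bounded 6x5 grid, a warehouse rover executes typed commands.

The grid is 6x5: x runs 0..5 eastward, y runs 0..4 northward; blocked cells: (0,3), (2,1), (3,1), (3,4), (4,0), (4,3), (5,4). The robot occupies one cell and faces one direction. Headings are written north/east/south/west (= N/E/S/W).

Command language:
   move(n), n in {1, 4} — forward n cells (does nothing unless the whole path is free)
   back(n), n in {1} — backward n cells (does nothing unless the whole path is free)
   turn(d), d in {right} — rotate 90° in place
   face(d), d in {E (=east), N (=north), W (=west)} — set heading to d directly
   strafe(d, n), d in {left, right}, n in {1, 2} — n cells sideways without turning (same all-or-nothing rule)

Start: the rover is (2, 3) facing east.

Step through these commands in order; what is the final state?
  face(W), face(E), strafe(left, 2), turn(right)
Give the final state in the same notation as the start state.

(2, 3) facing south

begin: (2, 3) facing east
[1] after face(W): (2, 3) facing west
[2] after face(E): (2, 3) facing east
[3] after strafe(left, 2): (2, 3) facing east
[4] after turn(right): (2, 3) facing south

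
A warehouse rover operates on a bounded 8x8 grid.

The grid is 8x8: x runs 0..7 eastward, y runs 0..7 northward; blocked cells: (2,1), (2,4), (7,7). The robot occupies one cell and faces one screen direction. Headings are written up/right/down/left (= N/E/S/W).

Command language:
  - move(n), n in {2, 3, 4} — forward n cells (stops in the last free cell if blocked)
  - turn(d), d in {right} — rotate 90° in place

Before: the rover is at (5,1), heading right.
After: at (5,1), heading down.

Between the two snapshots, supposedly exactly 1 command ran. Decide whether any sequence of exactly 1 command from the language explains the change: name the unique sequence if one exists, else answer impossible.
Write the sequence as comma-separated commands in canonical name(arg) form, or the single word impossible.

key: (5,1) unchanged — the single command moves nothing
t0: at (5,1), heading right
[1] after turn(right): at (5,1), heading down
no rival 1-sequence matches.

turn(right)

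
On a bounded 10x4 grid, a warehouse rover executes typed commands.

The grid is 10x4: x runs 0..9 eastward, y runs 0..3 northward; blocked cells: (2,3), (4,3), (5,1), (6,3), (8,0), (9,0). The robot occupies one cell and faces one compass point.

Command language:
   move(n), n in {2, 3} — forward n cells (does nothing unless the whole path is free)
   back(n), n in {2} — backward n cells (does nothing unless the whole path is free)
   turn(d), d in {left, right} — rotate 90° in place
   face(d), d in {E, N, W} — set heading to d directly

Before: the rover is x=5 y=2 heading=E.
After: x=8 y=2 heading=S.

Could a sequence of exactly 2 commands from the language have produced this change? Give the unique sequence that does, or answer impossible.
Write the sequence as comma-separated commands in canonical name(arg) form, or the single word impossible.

move(3), turn(right)

key: running turn(right) before move(3) would end elsewhere — order is forced
begin: x=5 y=2 heading=E
t=1 move(3) ⇒ x=8 y=2 heading=E
t=2 turn(right) ⇒ x=8 y=2 heading=S
all 64 alternatives checked — unique.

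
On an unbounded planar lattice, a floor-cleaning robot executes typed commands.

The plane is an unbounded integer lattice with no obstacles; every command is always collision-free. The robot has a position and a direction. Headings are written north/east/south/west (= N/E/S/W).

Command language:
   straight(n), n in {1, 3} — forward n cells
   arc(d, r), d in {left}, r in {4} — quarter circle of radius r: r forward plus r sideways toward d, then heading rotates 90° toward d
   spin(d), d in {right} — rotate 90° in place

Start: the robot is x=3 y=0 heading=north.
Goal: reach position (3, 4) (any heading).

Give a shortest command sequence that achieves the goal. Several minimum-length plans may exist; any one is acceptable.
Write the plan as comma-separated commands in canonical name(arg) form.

straight(3), straight(1)

from: x=3 y=0 heading=north
[1] after straight(3): x=3 y=3 heading=north
[2] after straight(1): x=3 y=4 heading=north
no 1-step plan works, so 2 is optimal.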